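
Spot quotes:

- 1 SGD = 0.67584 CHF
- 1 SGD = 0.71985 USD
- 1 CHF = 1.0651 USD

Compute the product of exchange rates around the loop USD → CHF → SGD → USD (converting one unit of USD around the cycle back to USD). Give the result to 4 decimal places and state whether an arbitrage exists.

Around USD → CHF → SGD → USD: 1 ÷ 1.0651 ÷ 0.67584 × 0.71985 = 1.000018
Product ≈ 1 (deviation 0.002%, within rounding noise).

1.0000 (no arbitrage)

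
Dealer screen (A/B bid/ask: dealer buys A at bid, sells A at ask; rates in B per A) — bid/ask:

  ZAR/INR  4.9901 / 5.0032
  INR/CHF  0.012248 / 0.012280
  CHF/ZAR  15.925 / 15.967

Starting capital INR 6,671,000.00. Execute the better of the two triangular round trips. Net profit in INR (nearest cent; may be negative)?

Best loop INR → ZAR → CHF → INR:
INR 6,671,000.00 ÷ 5.0032 (buy ZAR at ask) = ZAR 1,333,346.66
ZAR 1,333,346.66 ÷ 15.967 (buy CHF at ask) = CHF 83,506.40
CHF 83,506.40 ÷ 0.012280 (buy INR at ask) = INR 6,800,195.28

Net profit: INR 129,195.28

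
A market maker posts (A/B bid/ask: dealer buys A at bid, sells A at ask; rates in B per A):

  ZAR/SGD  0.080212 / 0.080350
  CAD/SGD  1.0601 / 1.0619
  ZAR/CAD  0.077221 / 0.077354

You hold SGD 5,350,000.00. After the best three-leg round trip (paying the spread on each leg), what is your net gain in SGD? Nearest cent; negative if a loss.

Best loop SGD → ZAR → CAD → SGD:
SGD 5,350,000.00 ÷ 0.080350 (buy ZAR at ask) = ZAR 66,583,696.33
ZAR 66,583,696.33 × 0.077221 (sell ZAR at bid) = CAD 5,141,659.61
CAD 5,141,659.61 × 1.0601 (sell CAD at bid) = SGD 5,450,673.36

Net profit: SGD 100,673.36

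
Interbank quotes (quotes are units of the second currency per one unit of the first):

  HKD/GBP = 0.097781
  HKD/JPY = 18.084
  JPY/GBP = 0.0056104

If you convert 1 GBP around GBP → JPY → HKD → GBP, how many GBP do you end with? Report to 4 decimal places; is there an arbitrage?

0.9638 (arbitrage exists)

Around GBP → JPY → HKD → GBP: 1 ÷ 0.0056104 ÷ 18.084 × 0.097781 = 0.963754
Product < 1; profitable direction is GBP → HKD → JPY → GBP.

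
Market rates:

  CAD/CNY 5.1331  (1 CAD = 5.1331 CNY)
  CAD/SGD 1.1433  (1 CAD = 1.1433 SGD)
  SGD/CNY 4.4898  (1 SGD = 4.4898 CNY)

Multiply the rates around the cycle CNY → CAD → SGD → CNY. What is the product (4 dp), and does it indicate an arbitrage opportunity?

1.0000 (no arbitrage)

Around CNY → CAD → SGD → CNY: 1 ÷ 5.1331 × 1.1433 × 4.4898 = 1.000017
Product ≈ 1 (deviation 0.002%, within rounding noise).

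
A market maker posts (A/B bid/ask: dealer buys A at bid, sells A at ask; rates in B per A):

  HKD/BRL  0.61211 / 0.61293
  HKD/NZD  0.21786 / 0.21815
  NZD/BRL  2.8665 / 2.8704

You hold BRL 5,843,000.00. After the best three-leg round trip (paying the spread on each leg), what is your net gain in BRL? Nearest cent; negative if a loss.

Best loop BRL → HKD → NZD → BRL:
BRL 5,843,000.00 ÷ 0.61293 (buy HKD at ask) = HKD 9,532,899.35
HKD 9,532,899.35 × 0.21786 (sell HKD at bid) = NZD 2,076,837.45
NZD 2,076,837.45 × 2.8665 (sell NZD at bid) = BRL 5,953,254.56

Net profit: BRL 110,254.56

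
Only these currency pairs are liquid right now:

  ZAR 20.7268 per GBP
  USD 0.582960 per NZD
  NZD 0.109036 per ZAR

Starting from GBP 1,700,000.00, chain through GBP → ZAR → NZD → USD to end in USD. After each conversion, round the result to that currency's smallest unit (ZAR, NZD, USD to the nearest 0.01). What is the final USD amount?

GBP 1,700,000.00 × 20.7268 = ZAR 35,235,560.00
ZAR 35,235,560.00 × 0.109036 = NZD 3,841,944.52
NZD 3,841,944.52 × 0.582960 = USD 2,239,699.98

USD 2,239,699.98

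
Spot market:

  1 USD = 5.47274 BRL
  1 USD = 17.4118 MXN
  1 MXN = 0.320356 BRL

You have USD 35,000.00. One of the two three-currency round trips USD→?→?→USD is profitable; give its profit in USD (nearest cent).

Profit: USD 673.01

Profitable loop is USD → MXN → BRL → USD:
USD 35,000.00 × 17.4118 = MXN 609,413.00
MXN 609,413.00 × 0.320356 = BRL 195,229.11
BRL 195,229.11 ÷ 5.47274 = USD 35,673.01
Profit = USD 35,673.01 − USD 35,000.00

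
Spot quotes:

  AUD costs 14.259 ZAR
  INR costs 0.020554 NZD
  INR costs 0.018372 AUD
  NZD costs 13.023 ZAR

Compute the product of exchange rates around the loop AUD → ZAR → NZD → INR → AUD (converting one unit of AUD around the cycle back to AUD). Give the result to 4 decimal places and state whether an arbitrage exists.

Around AUD → ZAR → NZD → INR → AUD: 1 × 14.259 ÷ 13.023 ÷ 0.020554 × 0.018372 = 0.978674
Product < 1; profitable direction is AUD → INR → NZD → ZAR → AUD.

0.9787 (arbitrage exists)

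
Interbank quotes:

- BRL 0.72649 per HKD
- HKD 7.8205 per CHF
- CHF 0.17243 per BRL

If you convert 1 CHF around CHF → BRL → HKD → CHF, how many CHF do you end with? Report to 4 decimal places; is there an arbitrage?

1.0208 (arbitrage exists)

Around CHF → BRL → HKD → CHF: 1 ÷ 0.17243 ÷ 0.72649 ÷ 7.8205 = 1.020759
Product > 1; profitable direction is CHF → BRL → HKD → CHF.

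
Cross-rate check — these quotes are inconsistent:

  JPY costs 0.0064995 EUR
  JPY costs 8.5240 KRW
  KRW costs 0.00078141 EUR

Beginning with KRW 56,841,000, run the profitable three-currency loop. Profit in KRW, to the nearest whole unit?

Profit: KRW 1,410,105

Profitable loop is KRW → EUR → JPY → KRW:
KRW 56,841,000 × 0.00078141 = EUR 44,416.13
EUR 44,416.13 ÷ 0.0064995 = JPY 6,833,776
JPY 6,833,776 × 8.5240 = KRW 58,251,105
Profit = KRW 58,251,105 − KRW 56,841,000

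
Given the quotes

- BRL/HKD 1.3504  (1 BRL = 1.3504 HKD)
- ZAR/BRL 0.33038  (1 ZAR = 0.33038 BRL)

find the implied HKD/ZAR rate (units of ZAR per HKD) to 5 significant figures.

1 HKD ÷ 1.3504 = 0.740521 BRL
0.740521 BRL ÷ 0.33038 = 2.24142 ZAR

HKD/ZAR = 2.2414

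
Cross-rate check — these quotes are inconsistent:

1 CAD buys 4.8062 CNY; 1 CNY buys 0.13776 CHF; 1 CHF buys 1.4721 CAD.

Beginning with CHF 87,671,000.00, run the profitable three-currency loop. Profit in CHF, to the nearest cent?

Profitable loop is CHF → CNY → CAD → CHF:
CHF 87,671,000.00 ÷ 0.13776 = CNY 636,403,890.82
CNY 636,403,890.82 ÷ 4.8062 = CAD 132,413,110.32
CAD 132,413,110.32 ÷ 1.4721 = CHF 89,948,448.01
Profit = CHF 89,948,448.01 − CHF 87,671,000.00

Profit: CHF 2,277,448.01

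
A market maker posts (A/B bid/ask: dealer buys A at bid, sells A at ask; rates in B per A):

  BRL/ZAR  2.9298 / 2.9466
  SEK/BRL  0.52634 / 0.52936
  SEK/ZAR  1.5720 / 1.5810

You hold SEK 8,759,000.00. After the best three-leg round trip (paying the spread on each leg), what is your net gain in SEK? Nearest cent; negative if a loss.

Net profit: SEK 68,439.75

Best loop SEK → ZAR → BRL → SEK:
SEK 8,759,000.00 × 1.5720 (sell SEK at bid) = ZAR 13,769,148.00
ZAR 13,769,148.00 ÷ 2.9466 (buy BRL at ask) = BRL 4,672,893.50
BRL 4,672,893.50 ÷ 0.52936 (buy SEK at ask) = SEK 8,827,439.75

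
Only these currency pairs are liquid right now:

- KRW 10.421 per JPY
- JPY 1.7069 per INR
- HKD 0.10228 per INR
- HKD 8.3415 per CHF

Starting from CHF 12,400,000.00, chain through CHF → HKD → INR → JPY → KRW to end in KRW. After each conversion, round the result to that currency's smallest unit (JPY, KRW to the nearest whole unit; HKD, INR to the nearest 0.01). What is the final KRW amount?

CHF 12,400,000.00 × 8.3415 = HKD 103,434,600.00
HKD 103,434,600.00 ÷ 0.10228 = INR 1,011,288,619.48
INR 1,011,288,619.48 × 1.7069 = JPY 1,726,168,545
JPY 1,726,168,545 × 10.421 = KRW 17,988,402,407

KRW 17,988,402,407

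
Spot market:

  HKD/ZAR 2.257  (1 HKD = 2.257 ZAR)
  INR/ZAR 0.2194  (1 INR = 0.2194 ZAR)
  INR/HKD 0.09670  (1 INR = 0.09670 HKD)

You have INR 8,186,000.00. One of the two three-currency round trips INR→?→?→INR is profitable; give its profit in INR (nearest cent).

Profit: INR 43,061.92

Profitable loop is INR → ZAR → HKD → INR:
INR 8,186,000.00 × 0.2194 = ZAR 1,796,008.40
ZAR 1,796,008.40 ÷ 2.257 = HKD 795,750.29
HKD 795,750.29 ÷ 0.09670 = INR 8,229,061.92
Profit = INR 8,229,061.92 − INR 8,186,000.00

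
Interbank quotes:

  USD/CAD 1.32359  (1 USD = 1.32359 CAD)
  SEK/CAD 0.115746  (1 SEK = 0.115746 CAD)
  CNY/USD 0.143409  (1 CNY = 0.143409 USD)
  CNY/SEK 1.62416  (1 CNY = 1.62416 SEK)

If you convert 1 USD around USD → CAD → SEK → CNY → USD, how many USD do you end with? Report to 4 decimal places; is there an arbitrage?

1.0097 (arbitrage exists)

Around USD → CAD → SEK → CNY → USD: 1 × 1.32359 ÷ 0.115746 ÷ 1.62416 × 0.143409 = 1.009706
Product > 1; profitable direction is USD → CAD → SEK → CNY → USD.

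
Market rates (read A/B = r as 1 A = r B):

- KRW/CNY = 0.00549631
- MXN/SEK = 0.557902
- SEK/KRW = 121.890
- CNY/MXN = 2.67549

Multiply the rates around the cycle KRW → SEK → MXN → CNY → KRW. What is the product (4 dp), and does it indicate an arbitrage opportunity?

Around KRW → SEK → MXN → CNY → KRW: 1 ÷ 121.890 ÷ 0.557902 ÷ 2.67549 ÷ 0.00549631 = 0.999999
Product ≈ 1 (deviation 0.000%, within rounding noise).

1.0000 (no arbitrage)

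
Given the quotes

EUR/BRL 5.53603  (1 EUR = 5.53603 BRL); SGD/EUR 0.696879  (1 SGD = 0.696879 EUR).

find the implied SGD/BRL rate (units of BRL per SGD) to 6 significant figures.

SGD/BRL = 3.85794

1 SGD × 0.696879 = 0.696879 EUR
0.696879 EUR × 5.53603 = 3.85794 BRL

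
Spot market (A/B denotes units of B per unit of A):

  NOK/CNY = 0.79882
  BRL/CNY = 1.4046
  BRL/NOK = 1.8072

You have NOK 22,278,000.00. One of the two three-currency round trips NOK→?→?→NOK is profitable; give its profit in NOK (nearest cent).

Profitable loop is NOK → CNY → BRL → NOK:
NOK 22,278,000.00 × 0.79882 = CNY 17,796,111.96
CNY 17,796,111.96 ÷ 1.4046 = BRL 12,669,878.94
BRL 12,669,878.94 × 1.8072 = NOK 22,897,005.22
Profit = NOK 22,897,005.22 − NOK 22,278,000.00

Profit: NOK 619,005.22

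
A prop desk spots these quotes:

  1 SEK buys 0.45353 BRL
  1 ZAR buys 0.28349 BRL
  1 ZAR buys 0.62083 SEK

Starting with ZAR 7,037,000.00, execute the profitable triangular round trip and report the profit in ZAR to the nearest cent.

Profitable loop is ZAR → BRL → SEK → ZAR:
ZAR 7,037,000.00 × 0.28349 = BRL 1,994,919.13
BRL 1,994,919.13 ÷ 0.45353 = SEK 4,398,648.67
SEK 4,398,648.67 ÷ 0.62083 = ZAR 7,085,109.72
Profit = ZAR 7,085,109.72 − ZAR 7,037,000.00

Profit: ZAR 48,109.72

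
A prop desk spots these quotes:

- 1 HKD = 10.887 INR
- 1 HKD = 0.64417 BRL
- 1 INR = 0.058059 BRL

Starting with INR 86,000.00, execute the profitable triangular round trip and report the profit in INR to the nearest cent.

Profitable loop is INR → HKD → BRL → INR:
INR 86,000.00 ÷ 10.887 = HKD 7,899.33
HKD 7,899.33 × 0.64417 = BRL 5,088.51
BRL 5,088.51 ÷ 0.058059 = INR 87,643.79
Profit = INR 87,643.79 − INR 86,000.00

Profit: INR 1,643.79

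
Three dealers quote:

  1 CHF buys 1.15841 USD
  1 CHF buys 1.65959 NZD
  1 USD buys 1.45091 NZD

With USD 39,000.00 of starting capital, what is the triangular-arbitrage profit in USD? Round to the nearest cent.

Profit: USD 497.22

Profitable loop is USD → NZD → CHF → USD:
USD 39,000.00 × 1.45091 = NZD 56,585.49
NZD 56,585.49 ÷ 1.65959 = CHF 34,096.07
CHF 34,096.07 × 1.15841 = USD 39,497.22
Profit = USD 39,497.22 − USD 39,000.00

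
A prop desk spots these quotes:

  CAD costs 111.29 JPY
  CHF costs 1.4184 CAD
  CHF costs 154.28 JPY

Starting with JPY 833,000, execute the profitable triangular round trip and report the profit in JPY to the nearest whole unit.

Profit: JPY 19,296

Profitable loop is JPY → CHF → CAD → JPY:
JPY 833,000 ÷ 154.28 = CHF 5,399.27
CHF 5,399.27 × 1.4184 = CAD 7,658.33
CAD 7,658.33 × 111.29 = JPY 852,296
Profit = JPY 852,296 − JPY 833,000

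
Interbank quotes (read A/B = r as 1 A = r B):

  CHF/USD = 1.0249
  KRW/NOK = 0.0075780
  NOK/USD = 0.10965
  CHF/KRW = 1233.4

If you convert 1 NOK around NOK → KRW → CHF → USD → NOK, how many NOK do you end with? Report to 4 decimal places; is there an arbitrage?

1.0000 (no arbitrage)

Around NOK → KRW → CHF → USD → NOK: 1 ÷ 0.0075780 ÷ 1233.4 × 1.0249 ÷ 0.10965 = 1.000033
Product ≈ 1 (deviation 0.003%, within rounding noise).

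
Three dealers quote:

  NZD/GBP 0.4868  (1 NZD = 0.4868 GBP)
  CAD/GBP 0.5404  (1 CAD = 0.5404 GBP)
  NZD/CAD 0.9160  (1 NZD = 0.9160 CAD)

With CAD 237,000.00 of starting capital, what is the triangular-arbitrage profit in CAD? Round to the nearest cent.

Profitable loop is CAD → GBP → NZD → CAD:
CAD 237,000.00 × 0.5404 = GBP 128,074.80
GBP 128,074.80 ÷ 0.4868 = NZD 263,095.32
NZD 263,095.32 × 0.9160 = CAD 240,995.31
Profit = CAD 240,995.31 − CAD 237,000.00

Profit: CAD 3,995.31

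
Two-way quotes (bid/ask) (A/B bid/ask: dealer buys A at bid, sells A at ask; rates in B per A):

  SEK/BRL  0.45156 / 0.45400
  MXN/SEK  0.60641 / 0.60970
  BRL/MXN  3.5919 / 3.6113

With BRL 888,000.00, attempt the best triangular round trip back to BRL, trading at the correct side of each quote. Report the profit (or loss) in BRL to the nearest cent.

Best loop BRL → SEK → MXN → BRL:
BRL 888,000.00 ÷ 0.45400 (buy SEK at ask) = SEK 1,955,947.14
SEK 1,955,947.14 ÷ 0.60970 (buy MXN at ask) = MXN 3,208,048.44
MXN 3,208,048.44 ÷ 3.6113 (buy BRL at ask) = BRL 888,336.18

Net profit: BRL 336.18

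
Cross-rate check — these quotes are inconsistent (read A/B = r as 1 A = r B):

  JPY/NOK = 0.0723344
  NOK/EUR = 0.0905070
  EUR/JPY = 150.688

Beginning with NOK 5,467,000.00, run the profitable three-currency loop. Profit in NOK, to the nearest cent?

Profit: NOK 74,704.34

Profitable loop is NOK → JPY → EUR → NOK:
NOK 5,467,000.00 ÷ 0.0723344 = JPY 75,579,531
JPY 75,579,531 ÷ 150.688 = EUR 501,563.04
EUR 501,563.04 ÷ 0.0905070 = NOK 5,541,704.34
Profit = NOK 5,541,704.34 − NOK 5,467,000.00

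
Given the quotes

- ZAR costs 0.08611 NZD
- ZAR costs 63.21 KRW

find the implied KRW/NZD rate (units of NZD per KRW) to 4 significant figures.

1 KRW ÷ 63.21 = 0.0158203 ZAR
0.0158203 ZAR × 0.08611 = 0.00136228 NZD

KRW/NZD = 0.001362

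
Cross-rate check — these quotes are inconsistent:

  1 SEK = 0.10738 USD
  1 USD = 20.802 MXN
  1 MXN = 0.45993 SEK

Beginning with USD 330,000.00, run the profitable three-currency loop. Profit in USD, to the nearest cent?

Profit: USD 9,026.91

Profitable loop is USD → MXN → SEK → USD:
USD 330,000.00 × 20.802 = MXN 6,864,660.00
MXN 6,864,660.00 × 0.45993 = SEK 3,157,263.07
SEK 3,157,263.07 × 0.10738 = USD 339,026.91
Profit = USD 339,026.91 − USD 330,000.00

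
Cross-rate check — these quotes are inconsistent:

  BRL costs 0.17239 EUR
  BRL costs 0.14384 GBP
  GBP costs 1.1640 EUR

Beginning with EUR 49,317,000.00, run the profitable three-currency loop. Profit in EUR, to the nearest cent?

Profit: EUR 1,461,055.41

Profitable loop is EUR → GBP → BRL → EUR:
EUR 49,317,000.00 ÷ 1.1640 = GBP 42,368,556.70
GBP 42,368,556.70 ÷ 0.14384 = BRL 294,553,369.72
BRL 294,553,369.72 × 0.17239 = EUR 50,778,055.41
Profit = EUR 50,778,055.41 − EUR 49,317,000.00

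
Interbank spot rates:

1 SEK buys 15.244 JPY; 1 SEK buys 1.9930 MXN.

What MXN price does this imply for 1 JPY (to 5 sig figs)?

1 JPY ÷ 15.244 = 0.0655996 SEK
0.0655996 SEK × 1.9930 = 0.13074 MXN

JPY/MXN = 0.13074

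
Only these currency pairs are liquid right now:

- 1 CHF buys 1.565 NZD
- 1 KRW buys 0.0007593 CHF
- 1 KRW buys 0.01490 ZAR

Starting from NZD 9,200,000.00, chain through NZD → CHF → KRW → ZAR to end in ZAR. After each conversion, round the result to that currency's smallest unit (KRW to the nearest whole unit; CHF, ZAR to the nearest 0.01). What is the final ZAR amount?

NZD 9,200,000.00 ÷ 1.565 = CHF 5,878,594.25
CHF 5,878,594.25 ÷ 0.0007593 = KRW 7,742,123,337
KRW 7,742,123,337 × 0.01490 = ZAR 115,357,637.72

ZAR 115,357,637.72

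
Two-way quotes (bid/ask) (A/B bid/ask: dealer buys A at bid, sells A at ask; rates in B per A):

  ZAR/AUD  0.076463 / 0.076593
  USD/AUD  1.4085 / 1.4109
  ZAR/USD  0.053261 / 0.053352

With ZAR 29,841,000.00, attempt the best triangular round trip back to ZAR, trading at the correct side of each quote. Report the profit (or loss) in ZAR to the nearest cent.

Best loop ZAR → AUD → USD → ZAR:
ZAR 29,841,000.00 × 0.076463 (sell ZAR at bid) = AUD 2,281,732.38
AUD 2,281,732.38 ÷ 1.4109 (buy USD at ask) = USD 1,617,217.65
USD 1,617,217.65 ÷ 0.053352 (buy ZAR at ask) = ZAR 30,312,221.67

Net profit: ZAR 471,221.67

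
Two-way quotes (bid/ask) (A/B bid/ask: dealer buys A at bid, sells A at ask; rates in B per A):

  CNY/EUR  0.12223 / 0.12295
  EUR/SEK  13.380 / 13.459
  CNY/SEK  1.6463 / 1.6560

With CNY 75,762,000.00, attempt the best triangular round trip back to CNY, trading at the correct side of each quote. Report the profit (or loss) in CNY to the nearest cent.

Net result: CNY -388,430.50 (no profitable arbitrage after spreads)

Best loop CNY → SEK → EUR → CNY:
CNY 75,762,000.00 × 1.6463 (sell CNY at bid) = SEK 124,726,980.60
SEK 124,726,980.60 ÷ 13.459 (buy EUR at ask) = EUR 9,267,180.37
EUR 9,267,180.37 ÷ 0.12295 (buy CNY at ask) = CNY 75,373,569.50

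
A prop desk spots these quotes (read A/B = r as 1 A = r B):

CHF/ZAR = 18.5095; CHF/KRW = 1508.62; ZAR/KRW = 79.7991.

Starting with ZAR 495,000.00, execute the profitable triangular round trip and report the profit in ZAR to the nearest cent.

Profit: ZAR 10,582.90

Profitable loop is ZAR → CHF → KRW → ZAR:
ZAR 495,000.00 ÷ 18.5095 = CHF 26,743.02
CHF 26,743.02 × 1508.62 = KRW 40,345,061
KRW 40,345,061 ÷ 79.7991 = ZAR 505,582.90
Profit = ZAR 505,582.90 − ZAR 495,000.00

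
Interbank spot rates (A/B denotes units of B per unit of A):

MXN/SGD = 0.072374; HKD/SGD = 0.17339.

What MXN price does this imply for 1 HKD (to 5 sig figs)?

HKD/MXN = 2.3957

1 HKD × 0.17339 = 0.17339 SGD
0.17339 SGD ÷ 0.072374 = 2.39575 MXN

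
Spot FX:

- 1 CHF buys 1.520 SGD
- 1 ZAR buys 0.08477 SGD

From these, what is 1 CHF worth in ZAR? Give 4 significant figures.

CHF/ZAR = 17.93

1 CHF × 1.520 = 1.52 SGD
1.52 SGD ÷ 0.08477 = 17.9309 ZAR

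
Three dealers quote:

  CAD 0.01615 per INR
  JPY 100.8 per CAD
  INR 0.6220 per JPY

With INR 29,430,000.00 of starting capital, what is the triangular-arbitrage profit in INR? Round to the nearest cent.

Profit: INR 369,824.44

Profitable loop is INR → CAD → JPY → INR:
INR 29,430,000.00 × 0.01615 = CAD 475,294.50
CAD 475,294.50 × 100.8 = JPY 47,909,686
JPY 47,909,686 × 0.6220 = INR 29,799,824.44
Profit = INR 29,799,824.44 − INR 29,430,000.00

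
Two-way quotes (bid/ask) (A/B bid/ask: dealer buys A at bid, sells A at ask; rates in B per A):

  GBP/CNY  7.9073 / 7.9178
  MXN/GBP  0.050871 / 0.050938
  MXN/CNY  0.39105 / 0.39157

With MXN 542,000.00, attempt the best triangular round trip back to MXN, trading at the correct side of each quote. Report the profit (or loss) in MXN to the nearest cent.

Net profit: MXN 14,786.08

Best loop MXN → GBP → CNY → MXN:
MXN 542,000.00 × 0.050871 (sell MXN at bid) = GBP 27,572.08
GBP 27,572.08 × 7.9073 (sell GBP at bid) = CNY 218,020.72
CNY 218,020.72 ÷ 0.39157 (buy MXN at ask) = MXN 556,786.08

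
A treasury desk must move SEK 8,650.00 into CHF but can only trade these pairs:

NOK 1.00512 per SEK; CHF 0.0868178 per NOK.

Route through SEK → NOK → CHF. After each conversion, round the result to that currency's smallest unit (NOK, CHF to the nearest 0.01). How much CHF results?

CHF 754.82

SEK 8,650.00 × 1.00512 = NOK 8,694.29
NOK 8,694.29 × 0.0868178 = CHF 754.82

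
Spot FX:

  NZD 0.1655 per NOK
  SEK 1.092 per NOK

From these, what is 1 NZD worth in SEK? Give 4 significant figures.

1 NZD ÷ 0.1655 = 6.0423 NOK
6.0423 NOK × 1.092 = 6.59819 SEK

NZD/SEK = 6.598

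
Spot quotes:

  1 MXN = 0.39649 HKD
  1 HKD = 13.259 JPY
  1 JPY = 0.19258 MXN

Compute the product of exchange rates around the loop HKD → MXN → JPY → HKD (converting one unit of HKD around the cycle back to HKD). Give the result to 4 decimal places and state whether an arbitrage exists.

0.9877 (arbitrage exists)

Around HKD → MXN → JPY → HKD: 1 ÷ 0.39649 ÷ 0.19258 ÷ 13.259 = 0.987747
Product < 1; profitable direction is HKD → JPY → MXN → HKD.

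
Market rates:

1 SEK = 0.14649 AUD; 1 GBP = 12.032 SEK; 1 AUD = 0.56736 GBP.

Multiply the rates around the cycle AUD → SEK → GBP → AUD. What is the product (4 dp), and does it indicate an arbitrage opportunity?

1.0000 (no arbitrage)

Around AUD → SEK → GBP → AUD: 1 ÷ 0.14649 ÷ 12.032 ÷ 0.56736 = 0.999990
Product ≈ 1 (deviation 0.001%, within rounding noise).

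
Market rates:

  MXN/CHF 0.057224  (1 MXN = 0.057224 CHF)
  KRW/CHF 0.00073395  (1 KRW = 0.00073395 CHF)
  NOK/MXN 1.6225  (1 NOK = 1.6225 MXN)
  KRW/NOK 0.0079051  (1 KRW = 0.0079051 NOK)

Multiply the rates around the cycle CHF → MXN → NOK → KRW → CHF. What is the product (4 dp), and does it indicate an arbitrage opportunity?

Around CHF → MXN → NOK → KRW → CHF: 1 ÷ 0.057224 ÷ 1.6225 ÷ 0.0079051 × 0.00073395 = 0.999991
Product ≈ 1 (deviation 0.001%, within rounding noise).

1.0000 (no arbitrage)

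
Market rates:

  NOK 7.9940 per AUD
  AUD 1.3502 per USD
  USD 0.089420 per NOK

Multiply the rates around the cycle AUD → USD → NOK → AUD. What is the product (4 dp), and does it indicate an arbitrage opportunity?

1.0361 (arbitrage exists)

Around AUD → USD → NOK → AUD: 1 ÷ 1.3502 ÷ 0.089420 ÷ 7.9940 = 1.036103
Product > 1; profitable direction is AUD → USD → NOK → AUD.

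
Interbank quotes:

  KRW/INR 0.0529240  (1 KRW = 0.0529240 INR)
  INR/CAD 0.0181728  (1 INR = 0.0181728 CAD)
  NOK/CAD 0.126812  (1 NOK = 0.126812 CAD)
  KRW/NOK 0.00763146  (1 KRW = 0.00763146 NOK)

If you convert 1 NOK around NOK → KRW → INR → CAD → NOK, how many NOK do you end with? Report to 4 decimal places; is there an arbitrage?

Around NOK → KRW → INR → CAD → NOK: 1 ÷ 0.00763146 × 0.0529240 × 0.0181728 ÷ 0.126812 = 0.993817
Product < 1; profitable direction is NOK → CAD → INR → KRW → NOK.

0.9938 (arbitrage exists)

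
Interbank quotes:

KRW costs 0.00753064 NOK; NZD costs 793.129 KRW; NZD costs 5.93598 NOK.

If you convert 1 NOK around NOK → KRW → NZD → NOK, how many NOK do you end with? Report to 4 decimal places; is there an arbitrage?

Around NOK → KRW → NZD → NOK: 1 ÷ 0.00753064 ÷ 793.129 × 5.93598 = 0.993841
Product < 1; profitable direction is NOK → NZD → KRW → NOK.

0.9938 (arbitrage exists)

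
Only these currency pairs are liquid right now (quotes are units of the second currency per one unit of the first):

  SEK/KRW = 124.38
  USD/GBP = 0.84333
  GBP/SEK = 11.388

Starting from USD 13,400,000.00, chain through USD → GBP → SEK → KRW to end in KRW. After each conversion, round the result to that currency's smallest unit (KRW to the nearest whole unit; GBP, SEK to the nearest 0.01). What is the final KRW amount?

KRW 16,006,646,698

USD 13,400,000.00 × 0.84333 = GBP 11,300,622.00
GBP 11,300,622.00 × 11.388 = SEK 128,691,483.34
SEK 128,691,483.34 × 124.38 = KRW 16,006,646,698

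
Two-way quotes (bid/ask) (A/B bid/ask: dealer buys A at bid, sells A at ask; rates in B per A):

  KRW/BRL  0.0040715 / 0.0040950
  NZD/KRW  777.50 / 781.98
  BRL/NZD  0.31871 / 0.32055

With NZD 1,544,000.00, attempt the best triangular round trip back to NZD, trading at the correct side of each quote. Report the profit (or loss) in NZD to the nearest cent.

Net profit: NZD 13,750.23

Best loop NZD → KRW → BRL → NZD:
NZD 1,544,000.00 × 777.50 (sell NZD at bid) = KRW 1,200,460,000
KRW 1,200,460,000 × 0.0040715 (sell KRW at bid) = BRL 4,887,672.89
BRL 4,887,672.89 × 0.31871 (sell BRL at bid) = NZD 1,557,750.23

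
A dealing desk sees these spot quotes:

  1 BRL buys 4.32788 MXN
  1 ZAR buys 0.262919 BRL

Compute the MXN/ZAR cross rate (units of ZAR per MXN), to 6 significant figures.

MXN/ZAR = 0.878826

1 MXN ÷ 4.32788 = 0.23106 BRL
0.23106 BRL ÷ 0.262919 = 0.878826 ZAR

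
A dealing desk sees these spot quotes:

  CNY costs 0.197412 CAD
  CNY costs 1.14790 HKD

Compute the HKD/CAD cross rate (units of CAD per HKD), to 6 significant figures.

1 HKD ÷ 1.14790 = 0.871156 CNY
0.871156 CNY × 0.197412 = 0.171977 CAD

HKD/CAD = 0.171977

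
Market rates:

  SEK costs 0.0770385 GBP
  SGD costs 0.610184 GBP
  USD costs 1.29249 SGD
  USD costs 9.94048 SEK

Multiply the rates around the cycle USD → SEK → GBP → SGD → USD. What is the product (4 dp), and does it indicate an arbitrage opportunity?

Around USD → SEK → GBP → SGD → USD: 1 × 9.94048 × 0.0770385 ÷ 0.610184 ÷ 1.29249 = 0.971018
Product < 1; profitable direction is USD → SGD → GBP → SEK → USD.

0.9710 (arbitrage exists)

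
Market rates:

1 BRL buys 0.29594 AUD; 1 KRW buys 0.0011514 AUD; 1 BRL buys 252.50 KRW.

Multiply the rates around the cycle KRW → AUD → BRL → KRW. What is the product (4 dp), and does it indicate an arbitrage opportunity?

Around KRW → AUD → BRL → KRW: 1 × 0.0011514 ÷ 0.29594 × 252.50 = 0.982390
Product < 1; profitable direction is KRW → BRL → AUD → KRW.

0.9824 (arbitrage exists)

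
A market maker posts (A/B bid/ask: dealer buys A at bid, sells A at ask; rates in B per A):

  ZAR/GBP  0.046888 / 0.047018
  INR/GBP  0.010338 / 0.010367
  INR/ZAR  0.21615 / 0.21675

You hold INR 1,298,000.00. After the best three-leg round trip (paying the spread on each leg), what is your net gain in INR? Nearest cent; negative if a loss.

Best loop INR → GBP → ZAR → INR:
INR 1,298,000.00 × 0.010338 (sell INR at bid) = GBP 13,418.72
GBP 13,418.72 ÷ 0.047018 (buy ZAR at ask) = ZAR 285,395.47
ZAR 285,395.47 ÷ 0.21675 (buy INR at ask) = INR 1,316,703.42

Net profit: INR 18,703.42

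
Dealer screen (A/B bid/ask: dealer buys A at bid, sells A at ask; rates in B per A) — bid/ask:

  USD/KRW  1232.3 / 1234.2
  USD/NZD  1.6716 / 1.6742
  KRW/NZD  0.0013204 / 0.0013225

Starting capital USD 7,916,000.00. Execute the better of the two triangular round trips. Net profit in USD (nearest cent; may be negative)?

Best loop USD → NZD → KRW → USD:
USD 7,916,000.00 × 1.6716 (sell USD at bid) = NZD 13,232,385.60
NZD 13,232,385.60 ÷ 0.0013225 (buy KRW at ask) = KRW 10,005,584,575
KRW 10,005,584,575 ÷ 1234.2 (buy USD at ask) = USD 8,106,939.37

Net profit: USD 190,939.37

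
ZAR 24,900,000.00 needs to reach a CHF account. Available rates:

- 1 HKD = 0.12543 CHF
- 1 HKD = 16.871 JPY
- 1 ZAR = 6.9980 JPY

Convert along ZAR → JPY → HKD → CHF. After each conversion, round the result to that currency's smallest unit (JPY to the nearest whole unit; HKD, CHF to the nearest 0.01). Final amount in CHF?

ZAR 24,900,000.00 × 6.9980 = JPY 174,250,200
JPY 174,250,200 ÷ 16.871 = HKD 10,328,385.99
HKD 10,328,385.99 × 0.12543 = CHF 1,295,489.45

CHF 1,295,489.45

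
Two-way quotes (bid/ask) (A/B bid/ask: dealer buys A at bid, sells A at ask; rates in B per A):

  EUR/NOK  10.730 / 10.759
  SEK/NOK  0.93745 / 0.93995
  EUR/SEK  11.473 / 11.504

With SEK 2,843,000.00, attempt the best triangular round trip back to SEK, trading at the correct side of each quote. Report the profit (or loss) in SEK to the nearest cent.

Net result: SEK -960.83 (no profitable arbitrage after spreads)

Best loop SEK → NOK → EUR → SEK:
SEK 2,843,000.00 × 0.93745 (sell SEK at bid) = NOK 2,665,170.35
NOK 2,665,170.35 ÷ 10.759 (buy EUR at ask) = EUR 247,715.43
EUR 247,715.43 × 11.473 (sell EUR at bid) = SEK 2,842,039.17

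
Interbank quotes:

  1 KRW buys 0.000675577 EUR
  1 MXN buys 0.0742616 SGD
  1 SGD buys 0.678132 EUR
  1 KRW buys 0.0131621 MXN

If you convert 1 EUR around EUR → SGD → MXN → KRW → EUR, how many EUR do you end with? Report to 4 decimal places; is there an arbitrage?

1.0192 (arbitrage exists)

Around EUR → SGD → MXN → KRW → EUR: 1 ÷ 0.678132 ÷ 0.0742616 ÷ 0.0131621 × 0.000675577 = 1.019227
Product > 1; profitable direction is EUR → SGD → MXN → KRW → EUR.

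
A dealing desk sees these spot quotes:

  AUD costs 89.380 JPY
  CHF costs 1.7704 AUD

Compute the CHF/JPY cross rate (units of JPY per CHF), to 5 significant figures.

1 CHF × 1.7704 = 1.7704 AUD
1.7704 AUD × 89.380 = 158.238 JPY

CHF/JPY = 158.24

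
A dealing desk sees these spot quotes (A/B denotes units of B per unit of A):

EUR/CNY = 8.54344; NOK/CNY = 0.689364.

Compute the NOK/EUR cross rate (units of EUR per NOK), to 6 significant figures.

NOK/EUR = 0.0806893

1 NOK × 0.689364 = 0.689364 CNY
0.689364 CNY ÷ 8.54344 = 0.0806893 EUR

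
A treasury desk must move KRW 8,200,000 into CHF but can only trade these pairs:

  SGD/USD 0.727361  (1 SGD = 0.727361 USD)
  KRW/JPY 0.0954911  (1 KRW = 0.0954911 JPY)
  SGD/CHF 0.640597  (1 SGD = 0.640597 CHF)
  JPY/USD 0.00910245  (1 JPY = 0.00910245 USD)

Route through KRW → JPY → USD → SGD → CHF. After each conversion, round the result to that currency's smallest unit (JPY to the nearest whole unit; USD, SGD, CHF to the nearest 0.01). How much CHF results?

CHF 6,277.25

KRW 8,200,000 × 0.0954911 = JPY 783,027
JPY 783,027 × 0.00910245 = USD 7,127.46
USD 7,127.46 ÷ 0.727361 = SGD 9,799.07
SGD 9,799.07 × 0.640597 = CHF 6,277.25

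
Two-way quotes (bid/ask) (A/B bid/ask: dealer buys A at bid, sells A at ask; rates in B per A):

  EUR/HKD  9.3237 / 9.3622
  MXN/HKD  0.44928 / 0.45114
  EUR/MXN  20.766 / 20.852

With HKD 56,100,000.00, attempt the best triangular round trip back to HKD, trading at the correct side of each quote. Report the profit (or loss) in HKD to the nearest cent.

Best loop HKD → EUR → MXN → HKD:
HKD 56,100,000.00 ÷ 9.3622 (buy EUR at ask) = EUR 5,992,181.32
EUR 5,992,181.32 × 20.766 (sell EUR at bid) = MXN 124,433,637.39
MXN 124,433,637.39 × 0.44928 (sell MXN at bid) = HKD 55,905,544.61

Net result: HKD -194,455.39 (no profitable arbitrage after spreads)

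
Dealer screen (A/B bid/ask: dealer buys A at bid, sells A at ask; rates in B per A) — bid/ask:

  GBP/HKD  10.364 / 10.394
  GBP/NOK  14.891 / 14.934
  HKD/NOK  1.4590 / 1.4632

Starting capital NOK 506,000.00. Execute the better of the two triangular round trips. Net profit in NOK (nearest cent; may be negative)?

Net profit: NOK 6,338.59

Best loop NOK → GBP → HKD → NOK:
NOK 506,000.00 ÷ 14.934 (buy GBP at ask) = GBP 33,882.42
GBP 33,882.42 × 10.364 (sell GBP at bid) = HKD 351,157.36
HKD 351,157.36 × 1.4590 (sell HKD at bid) = NOK 512,338.59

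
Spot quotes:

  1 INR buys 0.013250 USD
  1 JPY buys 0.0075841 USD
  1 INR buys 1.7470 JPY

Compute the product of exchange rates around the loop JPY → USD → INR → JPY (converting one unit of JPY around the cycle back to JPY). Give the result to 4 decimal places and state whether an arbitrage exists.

Around JPY → USD → INR → JPY: 1 × 0.0075841 ÷ 0.013250 × 1.7470 = 0.999956
Product ≈ 1 (deviation 0.004%, within rounding noise).

1.0000 (no arbitrage)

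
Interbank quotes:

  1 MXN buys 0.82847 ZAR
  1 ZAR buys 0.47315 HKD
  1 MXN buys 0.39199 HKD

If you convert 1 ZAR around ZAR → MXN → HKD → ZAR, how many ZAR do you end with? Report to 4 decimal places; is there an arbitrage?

1.0000 (no arbitrage)

Around ZAR → MXN → HKD → ZAR: 1 ÷ 0.82847 × 0.39199 ÷ 0.47315 = 0.999999
Product ≈ 1 (deviation 0.000%, within rounding noise).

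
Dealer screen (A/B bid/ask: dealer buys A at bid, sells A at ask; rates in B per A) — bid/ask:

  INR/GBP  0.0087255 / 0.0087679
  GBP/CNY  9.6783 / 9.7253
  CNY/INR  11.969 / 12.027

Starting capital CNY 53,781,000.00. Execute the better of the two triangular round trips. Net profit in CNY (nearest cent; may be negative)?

Best loop CNY → INR → GBP → CNY:
CNY 53,781,000.00 × 11.969 (sell CNY at bid) = INR 643,704,789.00
INR 643,704,789.00 × 0.0087255 (sell INR at bid) = GBP 5,616,646.14
GBP 5,616,646.14 × 9.6783 (sell GBP at bid) = CNY 54,359,586.30

Net profit: CNY 578,586.30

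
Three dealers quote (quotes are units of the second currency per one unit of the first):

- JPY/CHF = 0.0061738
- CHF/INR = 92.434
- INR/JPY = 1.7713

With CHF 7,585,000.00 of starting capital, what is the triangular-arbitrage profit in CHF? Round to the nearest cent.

Profit: CHF 82,115.60

Profitable loop is CHF → INR → JPY → CHF:
CHF 7,585,000.00 × 92.434 = INR 701,111,890.00
INR 701,111,890.00 × 1.7713 = JPY 1,241,879,491
JPY 1,241,879,491 × 0.0061738 = CHF 7,667,115.60
Profit = CHF 7,667,115.60 − CHF 7,585,000.00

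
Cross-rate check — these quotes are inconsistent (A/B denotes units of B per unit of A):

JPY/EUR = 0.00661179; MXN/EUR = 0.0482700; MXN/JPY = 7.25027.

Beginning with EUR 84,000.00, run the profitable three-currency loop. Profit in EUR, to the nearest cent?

Profitable loop is EUR → JPY → MXN → EUR:
EUR 84,000.00 ÷ 0.00661179 = JPY 12,704,578
JPY 12,704,578 ÷ 7.25027 = MXN 1,752,290.29
MXN 1,752,290.29 × 0.0482700 = EUR 84,583.05
Profit = EUR 84,583.05 − EUR 84,000.00

Profit: EUR 583.05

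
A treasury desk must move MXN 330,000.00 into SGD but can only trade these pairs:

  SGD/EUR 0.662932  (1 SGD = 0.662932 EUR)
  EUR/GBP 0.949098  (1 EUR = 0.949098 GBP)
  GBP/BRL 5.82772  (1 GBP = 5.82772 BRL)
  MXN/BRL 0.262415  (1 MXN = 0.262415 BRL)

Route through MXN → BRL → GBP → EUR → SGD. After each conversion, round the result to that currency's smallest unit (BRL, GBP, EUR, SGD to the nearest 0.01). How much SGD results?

MXN 330,000.00 × 0.262415 = BRL 86,596.95
BRL 86,596.95 ÷ 5.82772 = GBP 14,859.49
GBP 14,859.49 ÷ 0.949098 = EUR 15,656.43
EUR 15,656.43 ÷ 0.662932 = SGD 23,616.95

SGD 23,616.95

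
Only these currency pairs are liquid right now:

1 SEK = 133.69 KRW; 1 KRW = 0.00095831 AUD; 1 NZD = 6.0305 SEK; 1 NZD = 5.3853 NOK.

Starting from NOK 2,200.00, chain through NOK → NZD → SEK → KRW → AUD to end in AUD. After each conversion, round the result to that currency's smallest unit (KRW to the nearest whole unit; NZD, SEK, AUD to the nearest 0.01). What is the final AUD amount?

AUD 315.63

NOK 2,200.00 ÷ 5.3853 = NZD 408.52
NZD 408.52 × 6.0305 = SEK 2,463.58
SEK 2,463.58 × 133.69 = KRW 329,356
KRW 329,356 × 0.00095831 = AUD 315.63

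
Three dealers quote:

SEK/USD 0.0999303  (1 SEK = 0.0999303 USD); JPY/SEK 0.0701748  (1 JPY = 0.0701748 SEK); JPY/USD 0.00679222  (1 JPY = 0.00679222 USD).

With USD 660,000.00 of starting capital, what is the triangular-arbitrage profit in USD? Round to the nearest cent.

Profit: USD 21,413.24

Profitable loop is USD → JPY → SEK → USD:
USD 660,000.00 ÷ 0.00679222 = JPY 97,169,997
JPY 97,169,997 × 0.0701748 = SEK 6,818,885.14
SEK 6,818,885.14 × 0.0999303 = USD 681,413.24
Profit = USD 681,413.24 − USD 660,000.00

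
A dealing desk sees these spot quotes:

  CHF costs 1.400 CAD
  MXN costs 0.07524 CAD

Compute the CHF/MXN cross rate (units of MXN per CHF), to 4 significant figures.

CHF/MXN = 18.61

1 CHF × 1.400 = 1.4 CAD
1.4 CAD ÷ 0.07524 = 18.6071 MXN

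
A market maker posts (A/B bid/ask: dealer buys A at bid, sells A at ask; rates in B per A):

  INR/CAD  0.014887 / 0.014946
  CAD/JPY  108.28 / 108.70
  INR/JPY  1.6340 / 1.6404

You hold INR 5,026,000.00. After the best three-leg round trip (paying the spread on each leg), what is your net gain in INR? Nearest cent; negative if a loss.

Net profit: INR 28,986.67

Best loop INR → JPY → CAD → INR:
INR 5,026,000.00 × 1.6340 (sell INR at bid) = JPY 8,212,484
JPY 8,212,484 ÷ 108.70 (buy CAD at ask) = CAD 75,551.83
CAD 75,551.83 ÷ 0.014946 (buy INR at ask) = INR 5,054,986.67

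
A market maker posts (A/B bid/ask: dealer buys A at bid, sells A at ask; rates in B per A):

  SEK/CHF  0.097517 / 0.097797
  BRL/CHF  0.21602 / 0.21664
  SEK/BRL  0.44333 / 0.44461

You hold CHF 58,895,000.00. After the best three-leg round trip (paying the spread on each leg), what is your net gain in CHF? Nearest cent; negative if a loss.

Net profit: CHF 731,715.19

Best loop CHF → BRL → SEK → CHF:
CHF 58,895,000.00 ÷ 0.21664 (buy BRL at ask) = BRL 271,856,536.19
BRL 271,856,536.19 ÷ 0.44461 (buy SEK at ask) = SEK 611,449,441.51
SEK 611,449,441.51 × 0.097517 (sell SEK at bid) = CHF 59,626,715.19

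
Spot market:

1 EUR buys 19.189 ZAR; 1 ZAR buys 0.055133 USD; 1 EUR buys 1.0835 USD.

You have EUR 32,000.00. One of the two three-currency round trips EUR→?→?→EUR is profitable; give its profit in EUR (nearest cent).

Profitable loop is EUR → USD → ZAR → EUR:
EUR 32,000.00 × 1.0835 = USD 34,672.00
USD 34,672.00 ÷ 0.055133 = ZAR 628,879.26
ZAR 628,879.26 ÷ 19.189 = EUR 32,772.90
Profit = EUR 32,772.90 − EUR 32,000.00

Profit: EUR 772.90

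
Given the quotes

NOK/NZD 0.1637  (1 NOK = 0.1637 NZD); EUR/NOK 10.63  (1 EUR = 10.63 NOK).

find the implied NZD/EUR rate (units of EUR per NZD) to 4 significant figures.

1 NZD ÷ 0.1637 = 6.10874 NOK
6.10874 NOK ÷ 10.63 = 0.574669 EUR

NZD/EUR = 0.5747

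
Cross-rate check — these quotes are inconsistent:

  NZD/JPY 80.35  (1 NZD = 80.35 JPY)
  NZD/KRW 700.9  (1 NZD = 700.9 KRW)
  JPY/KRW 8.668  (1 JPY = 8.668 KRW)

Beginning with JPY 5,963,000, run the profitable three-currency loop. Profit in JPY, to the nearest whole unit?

Profit: JPY 37,896

Profitable loop is JPY → NZD → KRW → JPY:
JPY 5,963,000 ÷ 80.35 = NZD 74,212.82
NZD 74,212.82 × 700.9 = KRW 52,015,765
KRW 52,015,765 ÷ 8.668 = JPY 6,000,896
Profit = JPY 6,000,896 − JPY 5,963,000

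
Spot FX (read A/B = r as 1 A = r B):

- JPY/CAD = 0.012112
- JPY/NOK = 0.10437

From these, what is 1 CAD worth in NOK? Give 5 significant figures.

CAD/NOK = 8.6171

1 CAD ÷ 0.012112 = 82.5627 JPY
82.5627 JPY × 0.10437 = 8.61707 NOK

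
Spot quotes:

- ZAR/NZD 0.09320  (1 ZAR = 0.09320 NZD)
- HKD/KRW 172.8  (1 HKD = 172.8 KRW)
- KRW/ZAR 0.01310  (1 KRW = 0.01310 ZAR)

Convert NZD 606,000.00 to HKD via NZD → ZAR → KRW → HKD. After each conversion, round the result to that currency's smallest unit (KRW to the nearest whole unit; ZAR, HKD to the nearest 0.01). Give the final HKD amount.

HKD 2,872,378.57

NZD 606,000.00 ÷ 0.09320 = ZAR 6,502,145.92
ZAR 6,502,145.92 ÷ 0.01310 = KRW 496,347,017
KRW 496,347,017 ÷ 172.8 = HKD 2,872,378.57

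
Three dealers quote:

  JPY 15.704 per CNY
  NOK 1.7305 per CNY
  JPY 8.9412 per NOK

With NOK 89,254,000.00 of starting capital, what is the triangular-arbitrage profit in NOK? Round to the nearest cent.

Profitable loop is NOK → CNY → JPY → NOK:
NOK 89,254,000.00 ÷ 1.7305 = CNY 51,577,000.87
CNY 51,577,000.87 × 15.704 = JPY 809,965,222
JPY 809,965,222 ÷ 8.9412 = NOK 90,587,977.19
Profit = NOK 90,587,977.19 − NOK 89,254,000.00

Profit: NOK 1,333,977.19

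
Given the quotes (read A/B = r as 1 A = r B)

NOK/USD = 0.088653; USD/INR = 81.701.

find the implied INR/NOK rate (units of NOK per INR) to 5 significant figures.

1 INR ÷ 81.701 = 0.0122398 USD
0.0122398 USD ÷ 0.088653 = 0.138064 NOK

INR/NOK = 0.13806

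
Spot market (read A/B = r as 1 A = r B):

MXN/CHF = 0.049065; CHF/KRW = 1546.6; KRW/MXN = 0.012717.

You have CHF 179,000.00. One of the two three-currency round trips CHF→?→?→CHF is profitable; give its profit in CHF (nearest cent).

Profitable loop is CHF → MXN → KRW → CHF:
CHF 179,000.00 ÷ 0.049065 = MXN 3,648,221.75
MXN 3,648,221.75 ÷ 0.012717 = KRW 286,877,546
KRW 286,877,546 ÷ 1546.6 = CHF 185,489.17
Profit = CHF 185,489.17 − CHF 179,000.00

Profit: CHF 6,489.17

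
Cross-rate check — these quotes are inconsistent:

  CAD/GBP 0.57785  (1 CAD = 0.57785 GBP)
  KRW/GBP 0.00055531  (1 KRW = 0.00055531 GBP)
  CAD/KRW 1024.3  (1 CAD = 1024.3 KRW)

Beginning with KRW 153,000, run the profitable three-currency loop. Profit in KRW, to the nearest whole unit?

Profit: KRW 2,433

Profitable loop is KRW → CAD → GBP → KRW:
KRW 153,000 ÷ 1024.3 = CAD 149.37
CAD 149.37 × 0.57785 = GBP 86.31
GBP 86.31 ÷ 0.00055531 = KRW 155,433
Profit = KRW 155,433 − KRW 153,000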